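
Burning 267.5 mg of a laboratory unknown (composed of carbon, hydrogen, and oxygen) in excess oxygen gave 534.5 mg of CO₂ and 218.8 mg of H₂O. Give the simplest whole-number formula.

mol C = 0.5345 g CO₂ ÷ 44.009 g/mol = 0.012145 mol
mol H = 2 × 0.2188 g H₂O ÷ 18.015 g/mol = 0.024291 mol
mass O = 0.2675 − (0.14588 + 0.024485) = 0.097138 g → mol O = 0.097138 ÷ 15.999 = 0.0060715 mol
Divide by the smallest (0.0060715 mol): C 2.000, H 4.001, O 1.000

C2H4O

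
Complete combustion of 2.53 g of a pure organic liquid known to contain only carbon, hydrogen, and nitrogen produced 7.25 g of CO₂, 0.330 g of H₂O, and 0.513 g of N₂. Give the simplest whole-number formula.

mol C = 7.25 g CO₂ ÷ 44.009 g/mol = 0.1647 mol
mol H = 2 × 0.330 g H₂O ÷ 18.015 g/mol = 0.03664 mol
mol N = 2 × 0.513 g N₂ ÷ 28.014 g/mol = 0.03662 mol
Divide by the smallest (0.03662 mol): C 4.498, H 1.000, N 1.000
Multiplying each by 2 gives whole numbers: C 9.00, H 2.00, N 2.00

C9H2N2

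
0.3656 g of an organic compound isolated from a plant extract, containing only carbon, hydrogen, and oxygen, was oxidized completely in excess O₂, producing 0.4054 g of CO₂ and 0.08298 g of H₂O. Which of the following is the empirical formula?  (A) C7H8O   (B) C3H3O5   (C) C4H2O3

mol C = 0.4054 g CO₂ ÷ 44.009 g/mol = 0.0092118 mol
mol H = 2 × 0.08298 g H₂O ÷ 18.015 g/mol = 0.0092123 mol
mass O = 0.3656 − (0.11064 + 0.0092860) = 0.24567 g → mol O = 0.24567 ÷ 15.999 = 0.015355 mol
Divide by the smallest (0.0092118 mol): C 1.000, H 1.000, O 1.667
Multiplying each by 3 gives whole numbers: C 3.00, H 3.00, O 5.00

(B) C3H3O5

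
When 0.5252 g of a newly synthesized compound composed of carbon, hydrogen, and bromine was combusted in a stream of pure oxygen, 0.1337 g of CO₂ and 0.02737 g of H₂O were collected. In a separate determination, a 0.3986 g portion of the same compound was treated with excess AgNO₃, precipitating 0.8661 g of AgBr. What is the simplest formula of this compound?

mol C = 0.1337 g CO₂ ÷ 44.009 g/mol = 0.0030380 mol
mol H = 2 × 0.02737 g H₂O ÷ 18.015 g/mol = 0.0030386 mol
From the AgBr data: mol Br per gram of compound = (0.8661 ÷ 187.772) ÷ 0.3986 = 0.011572 mol/g, so in the 0.5252 g combustion sample mol Br = 0.0060775 mol
Divide by the smallest (0.0030380 mol): C 1.000, H 1.000, Br 2.000

CHBr2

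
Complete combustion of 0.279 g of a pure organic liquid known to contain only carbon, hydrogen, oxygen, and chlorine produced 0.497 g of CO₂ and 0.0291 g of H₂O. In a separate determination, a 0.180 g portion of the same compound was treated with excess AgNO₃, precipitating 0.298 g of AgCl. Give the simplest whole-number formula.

mol C = 0.497 g CO₂ ÷ 44.009 g/mol = 0.01129 mol
mol H = 2 × 0.0291 g H₂O ÷ 18.015 g/mol = 0.003231 mol
From the AgCl data: mol Cl per gram of compound = (0.298 ÷ 143.318) ÷ 0.180 = 0.01155 mol/g, so in the 0.279 g combustion sample mol Cl = 0.003223 mol
mass O = 0.279 − (0.1356 + 0.003256 + 0.1143) = 0.02585 g → mol O = 0.02585 ÷ 15.999 = 0.001616 mol
Divide by the smallest (0.001616 mol): C 6.990, H 2.000, Cl 1.995, O 1.000

C7H2Cl2O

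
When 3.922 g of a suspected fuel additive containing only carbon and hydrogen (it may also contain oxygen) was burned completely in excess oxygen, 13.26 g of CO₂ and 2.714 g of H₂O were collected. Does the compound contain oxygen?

mol C = 13.26 g CO₂ ÷ 44.009 g/mol = 0.30130 mol
mol H = 2 × 2.714 g H₂O ÷ 18.015 g/mol = 0.30130 mol
C and H together account for 3.9227 g — essentially the entire 3.922 g sample — so the compound contains no oxygen.

no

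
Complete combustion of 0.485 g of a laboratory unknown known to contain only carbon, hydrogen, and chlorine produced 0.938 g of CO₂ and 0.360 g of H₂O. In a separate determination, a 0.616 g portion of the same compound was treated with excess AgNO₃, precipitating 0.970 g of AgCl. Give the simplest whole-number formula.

C8H15Cl2

mol C = 0.938 g CO₂ ÷ 44.009 g/mol = 0.02131 mol
mol H = 2 × 0.360 g H₂O ÷ 18.015 g/mol = 0.03997 mol
From the AgCl data: mol Cl per gram of compound = (0.970 ÷ 143.318) ÷ 0.616 = 0.01099 mol/g, so in the 0.485 g combustion sample mol Cl = 0.005329 mol
Divide by the smallest (0.005329 mol): C 4.000, H 7.500, Cl 1.000
Multiplying each by 2 gives whole numbers: C 8.00, H 15.00, Cl 2.00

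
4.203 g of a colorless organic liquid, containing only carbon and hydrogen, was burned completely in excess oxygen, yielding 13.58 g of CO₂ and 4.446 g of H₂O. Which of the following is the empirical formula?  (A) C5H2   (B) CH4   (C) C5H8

mol C = 13.58 g CO₂ ÷ 44.009 g/mol = 0.30857 mol
mol H = 2 × 4.446 g H₂O ÷ 18.015 g/mol = 0.49359 mol
Divide by the smallest (0.30857 mol): C 1.000, H 1.600
Multiplying each by 5 gives whole numbers: C 5.00, H 8.00

(C) C5H8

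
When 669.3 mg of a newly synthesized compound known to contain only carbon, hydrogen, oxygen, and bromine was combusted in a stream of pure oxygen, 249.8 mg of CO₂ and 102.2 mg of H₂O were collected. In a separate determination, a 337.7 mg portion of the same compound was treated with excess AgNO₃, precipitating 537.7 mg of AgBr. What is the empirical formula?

mol C = 0.2498 g CO₂ ÷ 44.009 g/mol = 0.0056761 mol
mol H = 2 × 0.1022 g H₂O ÷ 18.015 g/mol = 0.011346 mol
From the AgBr data: mol Br per gram of compound = (0.5377 ÷ 187.772) ÷ 0.3377 = 0.0084797 mol/g, so in the 0.6693 g combustion sample mol Br = 0.0056754 mol
mass O = 0.6693 − (0.068176 + 0.011437 + 0.45349) = 0.13620 g → mol O = 0.13620 ÷ 15.999 = 0.0085129 mol
Divide by the smallest (0.0056754 mol): C 1.000, H 1.999, Br 1.000, O 1.500
Multiplying each by 2 gives whole numbers: C 2.00, H 4.00, Br 2.00, O 3.00

C2H4Br2O3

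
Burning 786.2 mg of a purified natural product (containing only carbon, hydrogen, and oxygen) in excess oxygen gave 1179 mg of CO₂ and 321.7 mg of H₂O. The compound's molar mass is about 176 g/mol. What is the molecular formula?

mol C = 1.179 g CO₂ ÷ 44.009 g/mol = 0.026790 mol
mol H = 2 × 0.3217 g H₂O ÷ 18.015 g/mol = 0.035715 mol
mass O = 0.7862 − (0.32177 + 0.036000) = 0.42843 g → mol O = 0.42843 ÷ 15.999 = 0.026778 mol
Divide by the smallest (0.026778 mol): C 1.000, H 1.334, O 1.000
Multiplying each by 3 gives whole numbers: C 3.00, H 4.00, O 3.00
Empirical formula: C3H4O3
Empirical-formula mass = 88.06 g/mol; 176 ÷ 88.06 ≈ 2, so the molecular formula is C6H8O6.

C6H8O6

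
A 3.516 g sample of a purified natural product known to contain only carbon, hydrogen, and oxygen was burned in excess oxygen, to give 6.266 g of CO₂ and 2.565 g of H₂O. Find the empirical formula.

mol C = 6.266 g CO₂ ÷ 44.009 g/mol = 0.14238 mol
mol H = 2 × 2.565 g H₂O ÷ 18.015 g/mol = 0.28476 mol
mass O = 3.516 − (1.7101 + 0.28704) = 1.5188 g → mol O = 1.5188 ÷ 15.999 = 0.094933 mol
Divide by the smallest (0.094933 mol): C 1.500, H 3.000, O 1.000
Multiplying each by 2 gives whole numbers: C 3.00, H 6.00, O 2.00

C3H6O2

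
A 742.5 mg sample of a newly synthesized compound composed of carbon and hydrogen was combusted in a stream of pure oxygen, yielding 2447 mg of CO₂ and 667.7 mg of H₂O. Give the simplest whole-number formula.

mol C = 2.447 g CO₂ ÷ 44.009 g/mol = 0.055602 mol
mol H = 2 × 0.6677 g H₂O ÷ 18.015 g/mol = 0.074127 mol
Divide by the smallest (0.055602 mol): C 1.000, H 1.333
Multiplying each by 3 gives whole numbers: C 3.00, H 4.00

C3H4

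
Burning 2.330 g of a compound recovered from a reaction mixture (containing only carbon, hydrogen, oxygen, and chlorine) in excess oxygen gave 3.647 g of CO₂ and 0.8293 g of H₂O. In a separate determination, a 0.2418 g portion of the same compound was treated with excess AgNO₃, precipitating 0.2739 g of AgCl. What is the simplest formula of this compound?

C9H10Cl2O4

mol C = 3.647 g CO₂ ÷ 44.009 g/mol = 0.082869 mol
mol H = 2 × 0.8293 g H₂O ÷ 18.015 g/mol = 0.092068 mol
From the AgCl data: mol Cl per gram of compound = (0.2739 ÷ 143.318) ÷ 0.2418 = 0.0079038 mol/g, so in the 2.330 g combustion sample mol Cl = 0.018416 mol
mass O = 2.330 − (0.99534 + 0.092804 + 0.65284) = 0.58901 g → mol O = 0.58901 ÷ 15.999 = 0.036815 mol
Divide by the smallest (0.018416 mol): C 4.500, H 4.999, Cl 1.000, O 1.999
Multiplying each by 2 gives whole numbers: C 9.00, H 10.00, Cl 2.00, O 4.00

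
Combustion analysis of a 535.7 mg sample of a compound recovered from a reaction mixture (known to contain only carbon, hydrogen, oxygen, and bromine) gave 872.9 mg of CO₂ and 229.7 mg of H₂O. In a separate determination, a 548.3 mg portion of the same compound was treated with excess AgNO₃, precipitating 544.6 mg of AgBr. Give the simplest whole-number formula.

mol C = 0.8729 g CO₂ ÷ 44.009 g/mol = 0.019835 mol
mol H = 2 × 0.2297 g H₂O ÷ 18.015 g/mol = 0.025501 mol
From the AgBr data: mol Br per gram of compound = (0.5446 ÷ 187.772) ÷ 0.5483 = 0.0052897 mol/g, so in the 0.5357 g combustion sample mol Br = 0.0028337 mol
mass O = 0.5357 − (0.23823 + 0.025705 + 0.22642) = 0.045340 g → mol O = 0.045340 ÷ 15.999 = 0.0028339 mol
Divide by the smallest (0.0028337 mol): C 7.000, H 8.999, Br 1.000, O 1.000

C7H9BrO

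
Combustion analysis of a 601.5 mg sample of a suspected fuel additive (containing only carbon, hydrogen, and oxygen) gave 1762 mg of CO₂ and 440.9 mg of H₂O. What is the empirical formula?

C9H11O

mol C = 1.762 g CO₂ ÷ 44.009 g/mol = 0.040037 mol
mol H = 2 × 0.4409 g H₂O ÷ 18.015 g/mol = 0.048948 mol
mass O = 0.6015 − (0.48089 + 0.049340) = 0.071273 g → mol O = 0.071273 ÷ 15.999 = 0.0044548 mol
Divide by the smallest (0.0044548 mol): C 8.987, H 10.988, O 1.000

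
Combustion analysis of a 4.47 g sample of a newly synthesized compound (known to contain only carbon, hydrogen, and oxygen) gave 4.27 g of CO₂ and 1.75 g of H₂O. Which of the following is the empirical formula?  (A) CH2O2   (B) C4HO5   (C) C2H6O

mol C = 4.27 g CO₂ ÷ 44.009 g/mol = 0.09703 mol
mol H = 2 × 1.75 g H₂O ÷ 18.015 g/mol = 0.1943 mol
mass O = 4.47 − (1.165 + 0.1958) = 3.109 g → mol O = 3.109 ÷ 15.999 = 0.1943 mol
Divide by the smallest (0.09703 mol): C 1.000, H 2.002, O 2.003

(A) CH2O2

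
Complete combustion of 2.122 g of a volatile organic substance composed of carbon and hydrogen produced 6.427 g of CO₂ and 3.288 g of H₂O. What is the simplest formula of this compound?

mol C = 6.427 g CO₂ ÷ 44.009 g/mol = 0.14604 mol
mol H = 2 × 3.288 g H₂O ÷ 18.015 g/mol = 0.36503 mol
Divide by the smallest (0.14604 mol): C 1.000, H 2.500
Multiplying each by 2 gives whole numbers: C 2.00, H 5.00

C2H5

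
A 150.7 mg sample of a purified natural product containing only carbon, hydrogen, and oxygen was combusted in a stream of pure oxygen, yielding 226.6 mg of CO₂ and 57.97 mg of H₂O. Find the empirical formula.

C4H5O4

mol C = 0.2266 g CO₂ ÷ 44.009 g/mol = 0.0051489 mol
mol H = 2 × 0.05797 g H₂O ÷ 18.015 g/mol = 0.0064357 mol
mass O = 0.1507 − (0.061844 + 0.0064872) = 0.082369 g → mol O = 0.082369 ÷ 15.999 = 0.0051484 mol
Divide by the smallest (0.0051484 mol): C 1.000, H 1.250, O 1.000
Multiplying each by 4 gives whole numbers: C 4.00, H 5.00, O 4.00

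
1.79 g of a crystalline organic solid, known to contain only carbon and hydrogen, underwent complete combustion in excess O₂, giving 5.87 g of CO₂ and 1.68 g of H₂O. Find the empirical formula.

C5H7

mol C = 5.87 g CO₂ ÷ 44.009 g/mol = 0.1334 mol
mol H = 2 × 1.68 g H₂O ÷ 18.015 g/mol = 0.1865 mol
Divide by the smallest (0.1334 mol): C 1.000, H 1.398
Multiplying each by 5 gives whole numbers: C 5.00, H 6.99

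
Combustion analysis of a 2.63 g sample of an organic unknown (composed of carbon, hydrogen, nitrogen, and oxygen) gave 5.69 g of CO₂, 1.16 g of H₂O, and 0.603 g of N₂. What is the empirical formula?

mol C = 5.69 g CO₂ ÷ 44.009 g/mol = 0.1293 mol
mol H = 2 × 1.16 g H₂O ÷ 18.015 g/mol = 0.1288 mol
mol N = 2 × 0.603 g N₂ ÷ 28.014 g/mol = 0.04305 mol
mass O = 2.63 − (1.553 + 0.1298 + 0.6030) = 0.3443 g → mol O = 0.3443 ÷ 15.999 = 0.02152 mol
Divide by the smallest (0.02152 mol): C 6.009, H 5.985, N 2.001, O 1.000

C6H6N2O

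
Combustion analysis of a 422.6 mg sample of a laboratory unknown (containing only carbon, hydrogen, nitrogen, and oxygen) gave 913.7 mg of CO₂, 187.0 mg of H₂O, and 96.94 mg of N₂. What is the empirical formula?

mol C = 0.9137 g CO₂ ÷ 44.009 g/mol = 0.020762 mol
mol H = 2 × 0.1870 g H₂O ÷ 18.015 g/mol = 0.020760 mol
mol N = 2 × 0.09694 g N₂ ÷ 28.014 g/mol = 0.0069208 mol
mass O = 0.4226 − (0.24937 + 0.020927 + 0.096940) = 0.055365 g → mol O = 0.055365 ÷ 15.999 = 0.0034605 mol
Divide by the smallest (0.0034605 mol): C 6.000, H 5.999, N 2.000, O 1.000

C6H6N2O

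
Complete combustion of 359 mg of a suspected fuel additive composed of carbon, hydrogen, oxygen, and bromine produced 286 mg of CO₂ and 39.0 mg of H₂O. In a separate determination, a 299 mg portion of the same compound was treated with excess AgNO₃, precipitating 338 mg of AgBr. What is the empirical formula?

mol C = 0.286 g CO₂ ÷ 44.009 g/mol = 0.006499 mol
mol H = 2 × 0.0390 g H₂O ÷ 18.015 g/mol = 0.004330 mol
From the AgBr data: mol Br per gram of compound = (0.338 ÷ 187.772) ÷ 0.299 = 0.006020 mol/g, so in the 0.359 g combustion sample mol Br = 0.002161 mol
mass O = 0.359 − (0.07806 + 0.004364 + 0.1727) = 0.1039 g → mol O = 0.1039 ÷ 15.999 = 0.006493 mol
Divide by the smallest (0.002161 mol): C 3.007, H 2.003, Br 1.000, O 3.004

C3H2BrO3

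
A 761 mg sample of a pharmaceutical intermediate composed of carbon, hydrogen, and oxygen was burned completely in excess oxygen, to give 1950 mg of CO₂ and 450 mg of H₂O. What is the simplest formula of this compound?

C8H9O2

mol C = 1.95 g CO₂ ÷ 44.009 g/mol = 0.04431 mol
mol H = 2 × 0.450 g H₂O ÷ 18.015 g/mol = 0.04996 mol
mass O = 0.761 − (0.5322 + 0.05036) = 0.1784 g → mol O = 0.1784 ÷ 15.999 = 0.01115 mol
Divide by the smallest (0.01115 mol): C 3.973, H 4.479, O 1.000
Multiplying each by 2 gives whole numbers: C 7.95, H 8.96, O 2.00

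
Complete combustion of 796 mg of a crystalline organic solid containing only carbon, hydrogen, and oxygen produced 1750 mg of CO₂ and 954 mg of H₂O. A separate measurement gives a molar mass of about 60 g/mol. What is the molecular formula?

mol C = 1.75 g CO₂ ÷ 44.009 g/mol = 0.03976 mol
mol H = 2 × 0.954 g H₂O ÷ 18.015 g/mol = 0.1059 mol
mass O = 0.796 − (0.4776 + 0.1068) = 0.2116 g → mol O = 0.2116 ÷ 15.999 = 0.01323 mol
Divide by the smallest (0.01323 mol): C 3.006, H 8.007, O 1.000
Empirical formula: C3H8O
Empirical-formula mass = 60.10 g/mol; 60 ÷ 60.10 ≈ 1, so the molecular formula is C3H8O.

C3H8O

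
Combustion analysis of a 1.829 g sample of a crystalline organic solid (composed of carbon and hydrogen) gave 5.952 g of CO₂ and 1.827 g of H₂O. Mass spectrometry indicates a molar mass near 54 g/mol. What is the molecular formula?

C4H6

mol C = 5.952 g CO₂ ÷ 44.009 g/mol = 0.13525 mol
mol H = 2 × 1.827 g H₂O ÷ 18.015 g/mol = 0.20283 mol
Divide by the smallest (0.13525 mol): C 1.000, H 1.500
Multiplying each by 2 gives whole numbers: C 2.00, H 3.00
Empirical formula: C2H3
Empirical-formula mass = 27.05 g/mol; 54 ÷ 27.05 ≈ 2, so the molecular formula is C4H6.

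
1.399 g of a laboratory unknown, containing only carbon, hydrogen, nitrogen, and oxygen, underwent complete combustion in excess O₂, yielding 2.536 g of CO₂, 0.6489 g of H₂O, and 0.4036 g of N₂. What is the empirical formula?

mol C = 2.536 g CO₂ ÷ 44.009 g/mol = 0.057625 mol
mol H = 2 × 0.6489 g H₂O ÷ 18.015 g/mol = 0.072040 mol
mol N = 2 × 0.4036 g N₂ ÷ 28.014 g/mol = 0.028814 mol
mass O = 1.399 − (0.69213 + 0.072616 + 0.40360) = 0.23065 g → mol O = 0.23065 ÷ 15.999 = 0.014417 mol
Divide by the smallest (0.014417 mol): C 3.997, H 4.997, N 1.999, O 1.000

C4H5N2O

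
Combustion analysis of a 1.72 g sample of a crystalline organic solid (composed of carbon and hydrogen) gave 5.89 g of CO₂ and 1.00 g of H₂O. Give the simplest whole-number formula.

mol C = 5.89 g CO₂ ÷ 44.009 g/mol = 0.1338 mol
mol H = 2 × 1.00 g H₂O ÷ 18.015 g/mol = 0.1110 mol
Divide by the smallest (0.1110 mol): C 1.206, H 1.000
Multiplying each by 5 gives whole numbers: C 6.03, H 5.00

C6H5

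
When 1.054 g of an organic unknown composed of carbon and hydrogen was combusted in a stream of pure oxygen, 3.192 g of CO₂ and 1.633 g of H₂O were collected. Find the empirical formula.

mol C = 3.192 g CO₂ ÷ 44.009 g/mol = 0.072531 mol
mol H = 2 × 1.633 g H₂O ÷ 18.015 g/mol = 0.18129 mol
Divide by the smallest (0.072531 mol): C 1.000, H 2.500
Multiplying each by 2 gives whole numbers: C 2.00, H 5.00

C2H5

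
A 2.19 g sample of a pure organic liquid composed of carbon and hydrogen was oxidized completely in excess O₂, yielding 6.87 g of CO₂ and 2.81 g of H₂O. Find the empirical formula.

CH2

mol C = 6.87 g CO₂ ÷ 44.009 g/mol = 0.1561 mol
mol H = 2 × 2.81 g H₂O ÷ 18.015 g/mol = 0.3120 mol
Divide by the smallest (0.1561 mol): C 1.000, H 1.998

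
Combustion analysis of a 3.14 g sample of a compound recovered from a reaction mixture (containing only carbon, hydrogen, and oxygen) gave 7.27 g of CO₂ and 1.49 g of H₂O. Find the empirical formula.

C8H8O3

mol C = 7.27 g CO₂ ÷ 44.009 g/mol = 0.1652 mol
mol H = 2 × 1.49 g H₂O ÷ 18.015 g/mol = 0.1654 mol
mass O = 3.14 − (1.984 + 0.1667) = 0.9891 g → mol O = 0.9891 ÷ 15.999 = 0.06182 mol
Divide by the smallest (0.06182 mol): C 2.672, H 2.676, O 1.000
Multiplying each by 3 gives whole numbers: C 8.02, H 8.03, O 3.00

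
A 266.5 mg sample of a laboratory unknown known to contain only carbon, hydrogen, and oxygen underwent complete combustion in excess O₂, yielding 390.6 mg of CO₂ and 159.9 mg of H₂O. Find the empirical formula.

CH2O

mol C = 0.3906 g CO₂ ÷ 44.009 g/mol = 0.0088755 mol
mol H = 2 × 0.1599 g H₂O ÷ 18.015 g/mol = 0.017752 mol
mass O = 0.2665 − (0.10660 + 0.017894) = 0.14200 g → mol O = 0.14200 ÷ 15.999 = 0.0088757 mol
Divide by the smallest (0.0088755 mol): C 1.000, H 2.000, O 1.000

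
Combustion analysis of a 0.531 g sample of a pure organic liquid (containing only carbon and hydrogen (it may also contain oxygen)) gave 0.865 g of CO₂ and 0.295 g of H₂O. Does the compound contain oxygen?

mol C = 0.865 g CO₂ ÷ 44.009 g/mol = 0.01966 mol
mol H = 2 × 0.295 g H₂O ÷ 18.015 g/mol = 0.03275 mol
C and H account for only 0.2691 g of the 0.531 g sample; the remaining 0.2619 g must be oxygen.

yes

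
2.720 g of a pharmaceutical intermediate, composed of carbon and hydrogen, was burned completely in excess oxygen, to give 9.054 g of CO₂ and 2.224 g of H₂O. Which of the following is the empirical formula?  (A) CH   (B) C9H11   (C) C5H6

mol C = 9.054 g CO₂ ÷ 44.009 g/mol = 0.20573 mol
mol H = 2 × 2.224 g H₂O ÷ 18.015 g/mol = 0.24691 mol
Divide by the smallest (0.20573 mol): C 1.000, H 1.200
Multiplying each by 5 gives whole numbers: C 5.00, H 6.00

(C) C5H6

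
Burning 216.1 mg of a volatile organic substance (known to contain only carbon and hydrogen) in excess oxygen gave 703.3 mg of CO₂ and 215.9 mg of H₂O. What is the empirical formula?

C2H3

mol C = 0.7033 g CO₂ ÷ 44.009 g/mol = 0.015981 mol
mol H = 2 × 0.2159 g H₂O ÷ 18.015 g/mol = 0.023969 mol
Divide by the smallest (0.015981 mol): C 1.000, H 1.500
Multiplying each by 2 gives whole numbers: C 2.00, H 3.00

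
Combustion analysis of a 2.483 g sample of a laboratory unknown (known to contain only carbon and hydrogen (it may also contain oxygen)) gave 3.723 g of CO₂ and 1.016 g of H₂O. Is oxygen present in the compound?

mol C = 3.723 g CO₂ ÷ 44.009 g/mol = 0.084596 mol
mol H = 2 × 1.016 g H₂O ÷ 18.015 g/mol = 0.11279 mol
C and H account for only 1.1298 g of the 2.483 g sample; the remaining 1.3532 g must be oxygen.

yes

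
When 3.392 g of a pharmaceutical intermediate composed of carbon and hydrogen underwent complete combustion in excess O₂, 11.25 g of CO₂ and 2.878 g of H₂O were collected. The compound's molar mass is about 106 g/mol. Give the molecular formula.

mol C = 11.25 g CO₂ ÷ 44.009 g/mol = 0.25563 mol
mol H = 2 × 2.878 g H₂O ÷ 18.015 g/mol = 0.31951 mol
Divide by the smallest (0.25563 mol): C 1.000, H 1.250
Multiplying each by 4 gives whole numbers: C 4.00, H 5.00
Empirical formula: C4H5
Empirical-formula mass = 53.08 g/mol; 106 ÷ 53.08 ≈ 2, so the molecular formula is C8H10.

C8H10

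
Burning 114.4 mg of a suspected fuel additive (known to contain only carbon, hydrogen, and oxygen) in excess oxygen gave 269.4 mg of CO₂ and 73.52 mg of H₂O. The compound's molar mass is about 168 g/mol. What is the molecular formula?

C9H12O3

mol C = 0.2694 g CO₂ ÷ 44.009 g/mol = 0.0061215 mol
mol H = 2 × 0.07352 g H₂O ÷ 18.015 g/mol = 0.0081621 mol
mass O = 0.1144 − (0.073525 + 0.0082274) = 0.032648 g → mol O = 0.032648 ÷ 15.999 = 0.0020406 mol
Divide by the smallest (0.0020406 mol): C 3.000, H 4.000, O 1.000
Empirical formula: C3H4O
Empirical-formula mass = 56.06 g/mol; 168 ÷ 56.06 ≈ 3, so the molecular formula is C9H12O3.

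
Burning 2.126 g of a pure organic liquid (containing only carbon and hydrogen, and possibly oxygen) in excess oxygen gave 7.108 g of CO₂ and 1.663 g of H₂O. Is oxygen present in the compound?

mol C = 7.108 g CO₂ ÷ 44.009 g/mol = 0.16151 mol
mol H = 2 × 1.663 g H₂O ÷ 18.015 g/mol = 0.18462 mol
C and H together account for 2.1260 g — essentially the entire 2.126 g sample — so the compound contains no oxygen.

no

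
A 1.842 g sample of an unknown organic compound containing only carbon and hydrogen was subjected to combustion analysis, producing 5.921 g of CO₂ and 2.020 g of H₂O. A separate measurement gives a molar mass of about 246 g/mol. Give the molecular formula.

C18H30

mol C = 5.921 g CO₂ ÷ 44.009 g/mol = 0.13454 mol
mol H = 2 × 2.020 g H₂O ÷ 18.015 g/mol = 0.22426 mol
Divide by the smallest (0.13454 mol): C 1.000, H 1.667
Multiplying each by 3 gives whole numbers: C 3.00, H 5.00
Empirical formula: C3H5
Empirical-formula mass = 41.07 g/mol; 246 ÷ 41.07 ≈ 6, so the molecular formula is C18H30.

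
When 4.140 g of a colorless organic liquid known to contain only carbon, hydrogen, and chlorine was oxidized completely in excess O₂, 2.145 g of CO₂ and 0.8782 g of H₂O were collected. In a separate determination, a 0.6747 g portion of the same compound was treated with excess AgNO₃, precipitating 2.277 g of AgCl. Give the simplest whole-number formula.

mol C = 2.145 g CO₂ ÷ 44.009 g/mol = 0.048740 mol
mol H = 2 × 0.8782 g H₂O ÷ 18.015 g/mol = 0.097497 mol
From the AgCl data: mol Cl per gram of compound = (2.277 ÷ 143.318) ÷ 0.6747 = 0.023548 mol/g, so in the 4.140 g combustion sample mol Cl = 0.097488 mol
Divide by the smallest (0.048740 mol): C 1.000, H 2.000, Cl 2.000

CH2Cl2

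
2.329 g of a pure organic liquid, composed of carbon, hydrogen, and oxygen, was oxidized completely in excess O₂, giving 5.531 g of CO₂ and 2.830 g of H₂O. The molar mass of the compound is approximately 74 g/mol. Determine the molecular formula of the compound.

C4H10O

mol C = 5.531 g CO₂ ÷ 44.009 g/mol = 0.12568 mol
mol H = 2 × 2.830 g H₂O ÷ 18.015 g/mol = 0.31418 mol
mass O = 2.329 − (1.5095 + 0.31670) = 0.50278 g → mol O = 0.50278 ÷ 15.999 = 0.031425 mol
Divide by the smallest (0.031425 mol): C 3.999, H 9.998, O 1.000
Empirical formula: C4H10O
Empirical-formula mass = 74.12 g/mol; 74 ÷ 74.12 ≈ 1, so the molecular formula is C4H10O.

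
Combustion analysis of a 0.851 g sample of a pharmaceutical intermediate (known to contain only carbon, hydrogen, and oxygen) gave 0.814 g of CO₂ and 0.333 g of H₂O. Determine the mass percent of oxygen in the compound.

mol C = 0.814 g CO₂ ÷ 44.009 g/mol = 0.01850 mol
mol H = 2 × 0.333 g H₂O ÷ 18.015 g/mol = 0.03697 mol
mass O = 0.851 − (0.2222 + 0.03726) = 0.5916 g → mol O = 0.5916 ÷ 15.999 = 0.03698 mol
mass % O = 0.5916 g ÷ 0.851 g × 100%

69.5%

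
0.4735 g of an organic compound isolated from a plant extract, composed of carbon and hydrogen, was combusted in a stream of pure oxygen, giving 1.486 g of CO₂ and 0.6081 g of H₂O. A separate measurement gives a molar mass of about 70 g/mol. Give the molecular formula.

C5H10

mol C = 1.486 g CO₂ ÷ 44.009 g/mol = 0.033766 mol
mol H = 2 × 0.6081 g H₂O ÷ 18.015 g/mol = 0.067510 mol
Divide by the smallest (0.033766 mol): C 1.000, H 1.999
Empirical formula: CH2
Empirical-formula mass = 14.03 g/mol; 70 ÷ 14.03 ≈ 5, so the molecular formula is C5H10.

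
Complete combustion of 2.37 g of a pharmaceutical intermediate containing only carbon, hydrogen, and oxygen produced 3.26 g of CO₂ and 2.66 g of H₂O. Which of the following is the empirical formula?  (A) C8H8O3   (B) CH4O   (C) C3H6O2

(B) CH4O

mol C = 3.26 g CO₂ ÷ 44.009 g/mol = 0.07408 mol
mol H = 2 × 2.66 g H₂O ÷ 18.015 g/mol = 0.2953 mol
mass O = 2.37 − (0.8897 + 0.2977) = 1.183 g → mol O = 1.183 ÷ 15.999 = 0.07392 mol
Divide by the smallest (0.07392 mol): C 1.002, H 3.995, O 1.000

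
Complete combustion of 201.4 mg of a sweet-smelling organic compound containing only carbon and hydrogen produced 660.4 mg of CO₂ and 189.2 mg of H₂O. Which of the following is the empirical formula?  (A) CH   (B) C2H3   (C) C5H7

mol C = 0.6604 g CO₂ ÷ 44.009 g/mol = 0.015006 mol
mol H = 2 × 0.1892 g H₂O ÷ 18.015 g/mol = 0.021005 mol
Divide by the smallest (0.015006 mol): C 1.000, H 1.400
Multiplying each by 5 gives whole numbers: C 5.00, H 7.00

(C) C5H7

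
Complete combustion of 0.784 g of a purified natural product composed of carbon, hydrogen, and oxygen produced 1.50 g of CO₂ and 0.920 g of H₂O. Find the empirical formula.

C2H6O

mol C = 1.50 g CO₂ ÷ 44.009 g/mol = 0.03408 mol
mol H = 2 × 0.920 g H₂O ÷ 18.015 g/mol = 0.1021 mol
mass O = 0.784 − (0.4094 + 0.1030) = 0.2717 g → mol O = 0.2717 ÷ 15.999 = 0.01698 mol
Divide by the smallest (0.01698 mol): C 2.007, H 6.015, O 1.000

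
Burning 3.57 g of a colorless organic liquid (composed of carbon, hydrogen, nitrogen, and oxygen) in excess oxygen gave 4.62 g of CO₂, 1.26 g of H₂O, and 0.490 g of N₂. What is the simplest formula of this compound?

mol C = 4.62 g CO₂ ÷ 44.009 g/mol = 0.1050 mol
mol H = 2 × 1.26 g H₂O ÷ 18.015 g/mol = 0.1399 mol
mol N = 2 × 0.490 g N₂ ÷ 28.014 g/mol = 0.03498 mol
mass O = 3.57 − (1.261 + 0.1410 + 0.4900) = 1.678 g → mol O = 1.678 ÷ 15.999 = 0.1049 mol
Divide by the smallest (0.03498 mol): C 3.001, H 3.999, N 1.000, O 2.998

C3H4NO3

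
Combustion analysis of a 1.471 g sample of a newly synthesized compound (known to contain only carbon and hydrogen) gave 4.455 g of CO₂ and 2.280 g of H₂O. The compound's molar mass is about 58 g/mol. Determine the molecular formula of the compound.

mol C = 4.455 g CO₂ ÷ 44.009 g/mol = 0.10123 mol
mol H = 2 × 2.280 g H₂O ÷ 18.015 g/mol = 0.25312 mol
Divide by the smallest (0.10123 mol): C 1.000, H 2.500
Multiplying each by 2 gives whole numbers: C 2.00, H 5.00
Empirical formula: C2H5
Empirical-formula mass = 29.06 g/mol; 58 ÷ 29.06 ≈ 2, so the molecular formula is C4H10.

C4H10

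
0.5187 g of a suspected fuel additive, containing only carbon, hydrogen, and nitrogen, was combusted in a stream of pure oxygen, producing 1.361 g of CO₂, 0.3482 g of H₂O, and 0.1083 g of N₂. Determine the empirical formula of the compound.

mol C = 1.361 g CO₂ ÷ 44.009 g/mol = 0.030925 mol
mol H = 2 × 0.3482 g H₂O ÷ 18.015 g/mol = 0.038657 mol
mol N = 2 × 0.1083 g N₂ ÷ 28.014 g/mol = 0.0077318 mol
Divide by the smallest (0.0077318 mol): C 4.000, H 5.000, N 1.000

C4H5N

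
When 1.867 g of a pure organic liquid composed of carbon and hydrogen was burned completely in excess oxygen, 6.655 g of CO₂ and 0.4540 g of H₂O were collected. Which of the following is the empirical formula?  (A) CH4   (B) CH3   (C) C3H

(C) C3H

mol C = 6.655 g CO₂ ÷ 44.009 g/mol = 0.15122 mol
mol H = 2 × 0.4540 g H₂O ÷ 18.015 g/mol = 0.050402 mol
Divide by the smallest (0.050402 mol): C 3.000, H 1.000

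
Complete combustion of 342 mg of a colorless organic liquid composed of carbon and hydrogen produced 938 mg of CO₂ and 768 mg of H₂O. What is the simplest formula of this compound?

CH4

mol C = 0.938 g CO₂ ÷ 44.009 g/mol = 0.02131 mol
mol H = 2 × 0.768 g H₂O ÷ 18.015 g/mol = 0.08526 mol
Divide by the smallest (0.02131 mol): C 1.000, H 4.000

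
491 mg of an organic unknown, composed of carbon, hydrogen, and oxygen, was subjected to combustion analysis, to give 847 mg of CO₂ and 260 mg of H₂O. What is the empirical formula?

C4H6O3

mol C = 0.847 g CO₂ ÷ 44.009 g/mol = 0.01925 mol
mol H = 2 × 0.260 g H₂O ÷ 18.015 g/mol = 0.02886 mol
mass O = 0.491 − (0.2312 + 0.02910) = 0.2307 g → mol O = 0.2307 ÷ 15.999 = 0.01442 mol
Divide by the smallest (0.01442 mol): C 1.334, H 2.001, O 1.000
Multiplying each by 3 gives whole numbers: C 4.00, H 6.00, O 3.00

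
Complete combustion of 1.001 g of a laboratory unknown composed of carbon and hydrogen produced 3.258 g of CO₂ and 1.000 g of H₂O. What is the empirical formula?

mol C = 3.258 g CO₂ ÷ 44.009 g/mol = 0.074030 mol
mol H = 2 × 1.000 g H₂O ÷ 18.015 g/mol = 0.11102 mol
Divide by the smallest (0.074030 mol): C 1.000, H 1.500
Multiplying each by 2 gives whole numbers: C 2.00, H 3.00

C2H3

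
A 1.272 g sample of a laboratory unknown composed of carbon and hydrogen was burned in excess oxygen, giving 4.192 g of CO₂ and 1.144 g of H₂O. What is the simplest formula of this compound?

mol C = 4.192 g CO₂ ÷ 44.009 g/mol = 0.095253 mol
mol H = 2 × 1.144 g H₂O ÷ 18.015 g/mol = 0.12701 mol
Divide by the smallest (0.095253 mol): C 1.000, H 1.333
Multiplying each by 3 gives whole numbers: C 3.00, H 4.00

C3H4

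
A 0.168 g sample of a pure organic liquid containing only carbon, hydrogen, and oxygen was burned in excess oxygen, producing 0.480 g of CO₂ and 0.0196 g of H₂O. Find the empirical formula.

mol C = 0.480 g CO₂ ÷ 44.009 g/mol = 0.01091 mol
mol H = 2 × 0.0196 g H₂O ÷ 18.015 g/mol = 0.002176 mol
mass O = 0.168 − (0.1310 + 0.002193) = 0.03480 g → mol O = 0.03480 ÷ 15.999 = 0.002175 mol
Divide by the smallest (0.002175 mol): C 5.014, H 1.000, O 1.000

C5HO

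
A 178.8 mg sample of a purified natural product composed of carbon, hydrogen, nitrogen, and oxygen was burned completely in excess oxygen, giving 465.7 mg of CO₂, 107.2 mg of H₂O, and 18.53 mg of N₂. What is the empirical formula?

C8H9NO

mol C = 0.4657 g CO₂ ÷ 44.009 g/mol = 0.010582 mol
mol H = 2 × 0.1072 g H₂O ÷ 18.015 g/mol = 0.011901 mol
mol N = 2 × 0.01853 g N₂ ÷ 28.014 g/mol = 0.0013229 mol
mass O = 0.1788 − (0.12710 + 0.011996 + 0.018530) = 0.021174 g → mol O = 0.021174 ÷ 15.999 = 0.0013235 mol
Divide by the smallest (0.0013229 mol): C 7.999, H 8.996, N 1.000, O 1.000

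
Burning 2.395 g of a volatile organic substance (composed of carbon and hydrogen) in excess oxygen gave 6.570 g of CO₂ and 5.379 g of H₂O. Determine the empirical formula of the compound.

CH4

mol C = 6.570 g CO₂ ÷ 44.009 g/mol = 0.14929 mol
mol H = 2 × 5.379 g H₂O ÷ 18.015 g/mol = 0.59717 mol
Divide by the smallest (0.14929 mol): C 1.000, H 4.000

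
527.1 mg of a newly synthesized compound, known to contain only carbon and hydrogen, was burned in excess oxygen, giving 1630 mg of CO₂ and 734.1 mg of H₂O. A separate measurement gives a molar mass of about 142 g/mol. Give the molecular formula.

C10H22

mol C = 1.630 g CO₂ ÷ 44.009 g/mol = 0.037038 mol
mol H = 2 × 0.7341 g H₂O ÷ 18.015 g/mol = 0.081499 mol
Divide by the smallest (0.037038 mol): C 1.000, H 2.200
Multiplying each by 5 gives whole numbers: C 5.00, H 11.00
Empirical formula: C5H11
Empirical-formula mass = 71.14 g/mol; 142 ÷ 71.14 ≈ 2, so the molecular formula is C10H22.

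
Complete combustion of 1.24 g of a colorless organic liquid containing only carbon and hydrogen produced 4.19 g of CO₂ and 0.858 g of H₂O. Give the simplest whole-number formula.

mol C = 4.19 g CO₂ ÷ 44.009 g/mol = 0.09521 mol
mol H = 2 × 0.858 g H₂O ÷ 18.015 g/mol = 0.09525 mol
Divide by the smallest (0.09521 mol): C 1.000, H 1.000

CH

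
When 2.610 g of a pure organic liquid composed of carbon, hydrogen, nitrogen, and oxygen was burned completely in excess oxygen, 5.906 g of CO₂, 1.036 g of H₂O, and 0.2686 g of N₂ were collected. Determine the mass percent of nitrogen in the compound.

mol C = 5.906 g CO₂ ÷ 44.009 g/mol = 0.13420 mol
mol H = 2 × 1.036 g H₂O ÷ 18.015 g/mol = 0.11502 mol
mol N = 2 × 0.2686 g N₂ ÷ 28.014 g/mol = 0.019176 mol
mass O = 2.610 − (1.6119 + 0.11594 + 0.26860) = 0.61359 g → mol O = 0.61359 ÷ 15.999 = 0.038352 mol
mass % N = 0.26860 g ÷ 2.610 g × 100%

10.29%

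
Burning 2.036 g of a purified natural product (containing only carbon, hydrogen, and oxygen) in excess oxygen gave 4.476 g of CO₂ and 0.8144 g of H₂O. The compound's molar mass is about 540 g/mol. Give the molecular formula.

mol C = 4.476 g CO₂ ÷ 44.009 g/mol = 0.10171 mol
mol H = 2 × 0.8144 g H₂O ÷ 18.015 g/mol = 0.090414 mol
mass O = 2.036 − (1.2216 + 0.091137) = 0.72327 g → mol O = 0.72327 ÷ 15.999 = 0.045207 mol
Divide by the smallest (0.045207 mol): C 2.250, H 2.000, O 1.000
Multiplying each by 4 gives whole numbers: C 9.00, H 8.00, O 4.00
Empirical formula: C9H8O4
Empirical-formula mass = 180.16 g/mol; 540 ÷ 180.16 ≈ 3, so the molecular formula is C27H24O12.

C27H24O12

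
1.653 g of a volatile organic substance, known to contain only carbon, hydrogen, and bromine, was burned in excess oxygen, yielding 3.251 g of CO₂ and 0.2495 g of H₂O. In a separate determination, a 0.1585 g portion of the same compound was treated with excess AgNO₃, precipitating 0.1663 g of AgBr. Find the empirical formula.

C8H3Br

mol C = 3.251 g CO₂ ÷ 44.009 g/mol = 0.073871 mol
mol H = 2 × 0.2495 g H₂O ÷ 18.015 g/mol = 0.027699 mol
From the AgBr data: mol Br per gram of compound = (0.1663 ÷ 187.772) ÷ 0.1585 = 0.0055877 mol/g, so in the 1.653 g combustion sample mol Br = 0.0092364 mol
Divide by the smallest (0.0092364 mol): C 7.998, H 2.999, Br 1.000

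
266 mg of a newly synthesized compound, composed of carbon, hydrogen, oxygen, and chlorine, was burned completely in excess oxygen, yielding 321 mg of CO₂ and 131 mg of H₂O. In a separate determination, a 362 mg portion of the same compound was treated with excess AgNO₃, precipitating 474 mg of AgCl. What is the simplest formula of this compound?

mol C = 0.321 g CO₂ ÷ 44.009 g/mol = 0.007294 mol
mol H = 2 × 0.131 g H₂O ÷ 18.015 g/mol = 0.01454 mol
From the AgCl data: mol Cl per gram of compound = (0.474 ÷ 143.318) ÷ 0.362 = 0.009136 mol/g, so in the 0.266 g combustion sample mol Cl = 0.002430 mol
mass O = 0.266 − (0.08761 + 0.01466 + 0.08615) = 0.07758 g → mol O = 0.07758 ÷ 15.999 = 0.004849 mol
Divide by the smallest (0.002430 mol): C 3.001, H 5.984, Cl 1.000, O 1.995

C3H6ClO2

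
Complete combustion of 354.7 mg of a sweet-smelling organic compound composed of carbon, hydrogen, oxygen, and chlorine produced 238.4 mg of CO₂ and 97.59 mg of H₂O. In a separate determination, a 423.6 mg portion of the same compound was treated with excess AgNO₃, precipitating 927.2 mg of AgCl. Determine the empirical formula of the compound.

mol C = 0.2384 g CO₂ ÷ 44.009 g/mol = 0.0054171 mol
mol H = 2 × 0.09759 g H₂O ÷ 18.015 g/mol = 0.010834 mol
From the AgCl data: mol Cl per gram of compound = (0.9272 ÷ 143.318) ÷ 0.4236 = 0.015273 mol/g, so in the 0.3547 g combustion sample mol Cl = 0.0054172 mol
mass O = 0.3547 − (0.065064 + 0.010921 + 0.19204) = 0.086673 g → mol O = 0.086673 ÷ 15.999 = 0.0054174 mol
Divide by the smallest (0.0054171 mol): C 1.000, H 2.000, Cl 1.000, O 1.000

CH2ClO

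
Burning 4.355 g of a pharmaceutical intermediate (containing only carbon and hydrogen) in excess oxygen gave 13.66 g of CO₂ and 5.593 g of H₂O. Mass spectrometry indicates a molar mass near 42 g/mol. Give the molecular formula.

mol C = 13.66 g CO₂ ÷ 44.009 g/mol = 0.31039 mol
mol H = 2 × 5.593 g H₂O ÷ 18.015 g/mol = 0.62093 mol
Divide by the smallest (0.31039 mol): C 1.000, H 2.000
Empirical formula: CH2
Empirical-formula mass = 14.03 g/mol; 42 ÷ 14.03 ≈ 3, so the molecular formula is C3H6.

C3H6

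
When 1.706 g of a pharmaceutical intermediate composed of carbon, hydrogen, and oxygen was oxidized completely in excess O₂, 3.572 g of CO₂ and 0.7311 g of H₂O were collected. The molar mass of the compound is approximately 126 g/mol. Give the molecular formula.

mol C = 3.572 g CO₂ ÷ 44.009 g/mol = 0.081165 mol
mol H = 2 × 0.7311 g H₂O ÷ 18.015 g/mol = 0.081166 mol
mass O = 1.706 − (0.97488 + 0.081815) = 0.64931 g → mol O = 0.64931 ÷ 15.999 = 0.040584 mol
Divide by the smallest (0.040584 mol): C 2.000, H 2.000, O 1.000
Empirical formula: C2H2O
Empirical-formula mass = 42.04 g/mol; 126 ÷ 42.04 ≈ 3, so the molecular formula is C6H6O3.

C6H6O3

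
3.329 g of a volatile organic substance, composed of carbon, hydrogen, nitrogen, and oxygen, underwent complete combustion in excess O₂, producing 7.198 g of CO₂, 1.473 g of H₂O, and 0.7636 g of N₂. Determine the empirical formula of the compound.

C6H6N2O

mol C = 7.198 g CO₂ ÷ 44.009 g/mol = 0.16356 mol
mol H = 2 × 1.473 g H₂O ÷ 18.015 g/mol = 0.16353 mol
mol N = 2 × 0.7636 g N₂ ÷ 28.014 g/mol = 0.054516 mol
mass O = 3.329 − (1.9645 + 0.16484 + 0.76360) = 0.43607 g → mol O = 0.43607 ÷ 15.999 = 0.027256 mol
Divide by the smallest (0.027256 mol): C 6.001, H 6.000, N 2.000, O 1.000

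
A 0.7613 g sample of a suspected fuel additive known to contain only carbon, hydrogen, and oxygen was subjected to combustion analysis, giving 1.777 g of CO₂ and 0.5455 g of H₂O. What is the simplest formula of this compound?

mol C = 1.777 g CO₂ ÷ 44.009 g/mol = 0.040378 mol
mol H = 2 × 0.5455 g H₂O ÷ 18.015 g/mol = 0.060561 mol
mass O = 0.7613 − (0.48498 + 0.061045) = 0.21527 g → mol O = 0.21527 ÷ 15.999 = 0.013455 mol
Divide by the smallest (0.013455 mol): C 3.001, H 4.501, O 1.000
Multiplying each by 2 gives whole numbers: C 6.00, H 9.00, O 2.00

C6H9O2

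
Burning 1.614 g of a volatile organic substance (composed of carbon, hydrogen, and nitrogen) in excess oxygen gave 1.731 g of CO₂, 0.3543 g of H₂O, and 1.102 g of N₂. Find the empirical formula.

CHN2

mol C = 1.731 g CO₂ ÷ 44.009 g/mol = 0.039333 mol
mol H = 2 × 0.3543 g H₂O ÷ 18.015 g/mol = 0.039334 mol
mol N = 2 × 1.102 g N₂ ÷ 28.014 g/mol = 0.078675 mol
Divide by the smallest (0.039333 mol): C 1.000, H 1.000, N 2.000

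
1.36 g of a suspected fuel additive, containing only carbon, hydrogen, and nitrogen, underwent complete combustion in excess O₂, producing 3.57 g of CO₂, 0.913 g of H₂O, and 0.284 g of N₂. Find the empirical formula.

C4H5N

mol C = 3.57 g CO₂ ÷ 44.009 g/mol = 0.08112 mol
mol H = 2 × 0.913 g H₂O ÷ 18.015 g/mol = 0.1014 mol
mol N = 2 × 0.284 g N₂ ÷ 28.014 g/mol = 0.02028 mol
Divide by the smallest (0.02028 mol): C 4.001, H 4.999, N 1.000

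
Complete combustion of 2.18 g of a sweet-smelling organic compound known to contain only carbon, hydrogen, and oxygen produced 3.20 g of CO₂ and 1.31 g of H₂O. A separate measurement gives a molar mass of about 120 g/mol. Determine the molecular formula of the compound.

mol C = 3.20 g CO₂ ÷ 44.009 g/mol = 0.07271 mol
mol H = 2 × 1.31 g H₂O ÷ 18.015 g/mol = 0.1454 mol
mass O = 2.18 − (0.8733 + 0.1466) = 1.160 g → mol O = 1.160 ÷ 15.999 = 0.07251 mol
Divide by the smallest (0.07251 mol): C 1.003, H 2.006, O 1.000
Empirical formula: CH2O
Empirical-formula mass = 30.03 g/mol; 120 ÷ 30.03 ≈ 4, so the molecular formula is C4H8O4.

C4H8O4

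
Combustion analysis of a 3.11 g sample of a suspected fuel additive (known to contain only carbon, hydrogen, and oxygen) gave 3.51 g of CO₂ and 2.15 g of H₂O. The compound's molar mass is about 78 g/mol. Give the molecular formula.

mol C = 3.51 g CO₂ ÷ 44.009 g/mol = 0.07976 mol
mol H = 2 × 2.15 g H₂O ÷ 18.015 g/mol = 0.2387 mol
mass O = 3.11 − (0.9580 + 0.2406) = 1.911 g → mol O = 1.911 ÷ 15.999 = 0.1195 mol
Divide by the smallest (0.07976 mol): C 1.000, H 2.993, O 1.498
Multiplying each by 2 gives whole numbers: C 2.00, H 5.99, O 3.00
Empirical formula: C2H6O3
Empirical-formula mass = 78.07 g/mol; 78 ÷ 78.07 ≈ 1, so the molecular formula is C2H6O3.

C2H6O3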